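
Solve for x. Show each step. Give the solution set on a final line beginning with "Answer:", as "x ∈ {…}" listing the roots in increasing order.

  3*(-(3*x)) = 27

Step 1. [3*(-(3*x)) = 27] LHS = 3·(…); ÷3 both sides ⇒ div: -(3*x) = 9.
Step 2. [-(3*x) = 9] flip signs both sides, so neg: 3*x = -9.
Step 3. [3*x = -9] divide by the outer 3. So div: x = -3.

Answer: x ∈ {-3}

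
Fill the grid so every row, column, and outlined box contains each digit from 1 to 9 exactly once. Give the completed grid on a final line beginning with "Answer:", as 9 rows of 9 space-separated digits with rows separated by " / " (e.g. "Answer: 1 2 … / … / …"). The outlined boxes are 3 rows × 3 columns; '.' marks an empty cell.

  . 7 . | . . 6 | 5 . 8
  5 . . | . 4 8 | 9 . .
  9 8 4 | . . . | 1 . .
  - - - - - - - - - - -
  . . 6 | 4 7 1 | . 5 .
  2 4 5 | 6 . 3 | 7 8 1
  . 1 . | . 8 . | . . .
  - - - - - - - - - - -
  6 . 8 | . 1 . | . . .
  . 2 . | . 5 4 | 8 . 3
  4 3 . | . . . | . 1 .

Step 1. [r8c8∈{6,7,9}] row 8 places 6 nowhere but r8c8, so r8c8=6.
Step 2. [r9c7∈{2}] r9c7 is down to just 2. So r9c7=2.
Step 3. [r7c4∈{2,3,7,9}] across row 7, 3 lands solely at r7c4 ⇒ r7c4=3.
Step 4. [r4c9∈{2,9}] across row 4, 2 lands solely at r4c9, so r4c9=2.
Step 5. [r5c5∈{9}] r5c5 is down to just 9. So r5c5=9.
Step 6. [r1c8∈{2,3,4}] 4 has one home in row 1: r1c8. So r1c8=4.
Step 7. [r1c4∈{1,2,9}] in row 1, 9 fits only at r1c4, so r1c4=9.
Step 8. [r8c4∈{7}] r8c4 has the single candidate 7. So r8c4=7.
Step 9. [r3c6∈{2,5,7}] r3c6 is the only open cell in col 6 admitting 7 ⇒ r3c6=7.
Step 10. [r8c3∈{1,9}] row 8 places 9 nowhere but r8c3, so r8c3=9.
Step 11. [r9c9∈{5,7,9}] row 9 places 5 nowhere but r9c9, so r9c9=5.
Step 12. [r6c7∈{3,4,6}] 6 has one home in col 7: r6c7, so r6c7=6.
Step 13. [r2c4∈{1,2}] 1 has one home in col 4: r2c4, so r2c4=1.
Step 14. [r1c3∈{1,2,3}] across col 3, 1 lands solely at r1c3 ⇒ r1c3=1.
Step 15. [r1c1∈{3}] r1c1 is down to just 3. So r1c1=3.
Step 16. [r2c8∈{2,3,7}] 3 has one home in row 2: r2c8, so r2c8=3.
Step 17. [r3c4∈{2,5}] 5 has one home in row 3: r3c4. So r3c4=5.
Step 18. [r7c6∈{2,9}] across row 7, 2 lands solely at r7c6 ⇒ r7c6=2.
Step 19. [r2c9∈{6,7}] r2c9 is the only open cell in row 2 admitting 7. So r2c9=7.
Step 20. [r6c9∈{4,9}] in row 6, 4 fits only at r6c9. So r6c9=4.
Step 21. [r7c9∈{9}] r7c9's peers cover all but 9. So r7c9=9.
Step 22. [r3c8∈{2}] only 2 remains possible at r3c8, so r3c8=2.
Step 23. [r6c1∈{7}] r6c1 has the single candidate 7. So r6c1=7.
Step 24. [r7c7∈{4}] r7c7's peers cover all but 4 ⇒ r7c7=4.
Step 25. [r8c1∈{1}] nothing but 1 survives at r8c1, so r8c1=1.
Step 26. [r6c8∈{9}] r6c8 has the single candidate 9, so r6c8=9.
Step 27. [r9c6∈{9}] nothing but 9 survives at r9c6 ⇒ r9c6=9.
Step 28. [r4c1∈{8}] nothing but 8 survives at r4c1, so r4c1=8.
Step 29. [r9c5∈{6}] only 6 remains possible at r9c5. So r9c5=6.
Step 30. [r9c3∈{7}] nothing but 7 survives at r9c3 ⇒ r9c3=7.
Step 31. [r7c2∈{5}] r7c2 has the single candidate 5 ⇒ r7c2=5.
Step 32. [r4c7∈{3}] r4c7 is down to just 3 ⇒ r4c7=3.
Step 33. [r9c4∈{8}] r9c4 has the single candidate 8, so r9c4=8.
Step 34. [r6c4∈{2}] nothing but 2 survives at r6c4. So r6c4=2.
Step 35. [r2c3∈{2}] r2c3 has the single candidate 2. So r2c3=2.
Step 36. [r6c3∈{3}] r6c3's peers cover all but 3. So r6c3=3.
Step 37. [r4c2∈{9}] r4c2's peers cover all but 9 ⇒ r4c2=9.
Step 38. [r6c6∈{5}] only 5 remains possible at r6c6, so r6c6=5.
Step 39. [r2c2∈{6}] r2c2 has the single candidate 6 ⇒ r2c2=6.
Step 40. [r3c9∈{6}] r3c9's peers cover all but 6 ⇒ r3c9=6.
Step 41. [r3c5∈{3}] r3c5's peers cover all but 3, so r3c5=3.
Step 42. [r1c5∈{2}] nothing but 2 survives at r1c5 ⇒ r1c5=2.
Step 43. [r7c8∈{7}] r7c8 has the single candidate 7, so r7c8=7.

Answer: 3 7 1 9 2 6 5 4 8 / 5 6 2 1 4 8 9 3 7 / 9 8 4 5 3 7 1 2 6 / 8 9 6 4 7 1 3 5 2 / 2 4 5 6 9 3 7 8 1 / 7 1 3 2 8 5 6 9 4 / 6 5 8 3 1 2 4 7 9 / 1 2 9 7 5 4 8 6 3 / 4 3 7 8 6 9 2 1 5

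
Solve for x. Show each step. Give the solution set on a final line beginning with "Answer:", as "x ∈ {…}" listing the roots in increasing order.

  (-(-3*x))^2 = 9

Step 1. [(-(-3*x))^2 = 9] 9 ≥ 0, LHS is (·)² — take ±√, so sqrt: -(-3*x) = 3 or -3.
Step 2. [-(-3*x) = 3 or -3] flip signs both sides ⇒ neg: -3*x = -3 or 3.
Step 3. [-3*x = -3 or 3] -3 out front; divide by -3, so div: x = 1 or -1.

Answer: x ∈ {-1, 1}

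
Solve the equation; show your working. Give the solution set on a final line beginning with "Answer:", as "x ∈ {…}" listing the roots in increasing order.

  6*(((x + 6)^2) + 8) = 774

Step 1. [6*(((x + 6)^2) + 8) = 774] LHS = 6·(…); ÷6 both sides. So div: ((x + 6)^2) + 8 = 129.
Step 2. [((x + 6)^2) + 8 = 129] +8 is outermost — subtract 8 both sides ⇒ sub: (x + 6)^2 = 121.
Step 3. [(x + 6)^2 = 121] √ both sides: 121 ≥ 0 gives two branches ⇒ sqrt: x + 6 = 11 or -11.
Step 4. [x + 6 = 11 or -11] peel the +6: subtract 6 from each side, so sub: x = 5 or -17.

Answer: x ∈ {-17, 5}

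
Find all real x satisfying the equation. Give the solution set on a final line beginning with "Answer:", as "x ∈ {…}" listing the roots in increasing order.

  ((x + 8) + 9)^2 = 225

Step 1. [((x + 8) + 9)^2 = 225] √ both sides: 225 ≥ 0 gives two branches. So sqrt: (x + 8) + 9 = 15 or -15.
Step 2. [(x + 8) + 9 = 15 or -15] the outer +9 inverts by subtracting 9, so sub: x + 8 = 6 or -24.
Step 3. [x + 8 = 6 or -24] 8 comes off first (subtract 8) ⇒ sub: x = -2 or -32.

Answer: x ∈ {-32, -2}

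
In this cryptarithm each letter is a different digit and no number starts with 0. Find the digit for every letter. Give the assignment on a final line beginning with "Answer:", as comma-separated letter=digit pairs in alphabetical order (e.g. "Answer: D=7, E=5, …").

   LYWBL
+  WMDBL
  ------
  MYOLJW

Step 1. [M] M is the leading digit of a 6-digit sum of two 5-digit numbers; the final carry is exactly 1 ⇒ M=1.
Step 2. [col 1: L + L ≡ W (mod 10)] W=6 is one option consistent with column 1 (L + L ≡ W (mod 10), carry-in 0) — take it, so W=6.
Step 3. [col 1: L + L ≡ W (mod 10)] no forcing yet in column 1 (carry-in 0); L=8 is free and consistent — try it. So L=8.
Step 4. [col 2: B + B ≡ J (mod 10)] J=7 is one option consistent with column 2 (B + B ≡ J (mod 10), carry-in 1) — take it ⇒ J=7.
Step 5. [col 2: B + B ≡ J (mod 10)] column 2 reads B+B+carry(1)=J with J=7; with digits 1,6,7,8 already taken and all letters distinct, the only value for B is 3, so B=3.
Step 6. [col 3: W + D ≡ L (mod 10)] in column 3 we have W+D≡L with carry-in 0; given W=6, L=8 and digits 1,3,6,7,8 already taken and all letters distinct, that pins D to 2, so D=2.
Step 7. [col 4: Y + M ≡ O (mod 10)] Y=4 is one option consistent with column 4 (Y + M ≡ O (mod 10), carry-in 0) — take it ⇒ Y=4.
Step 8. [col 4: Y + M ≡ O (mod 10)] from column 4 (Y=4, M=1, carry-in 0, digits 1,2,3,4,6,7,8 already taken and all letters distinct): O must equal 5 ⇒ O=5.

Answer: B=3, D=2, J=7, L=8, M=1, O=5, W=6, Y=4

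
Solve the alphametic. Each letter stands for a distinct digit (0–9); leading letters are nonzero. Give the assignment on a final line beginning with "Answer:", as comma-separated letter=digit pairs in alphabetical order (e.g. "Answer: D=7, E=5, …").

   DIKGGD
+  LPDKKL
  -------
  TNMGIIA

Step 1. [col 1: D + L ≡ A (mod 10)] column 1 (D + L ≡ A (mod 10), carry-in 0) doesn't pin D yet; pick D=2 and continue. So D=2.
Step 2. [T] the sum has 7 digits but both addends have 6; that extra leading digit T is the final carry, namely 1 ⇒ T=1.
Step 3. [col 1: D + L ≡ A (mod 10)] no forcing yet in column 1 (carry-in 0); A=9 is free and consistent — try it, so A=9.
Step 4. [col 1: D + L ≡ A (mod 10)] in column 1 we have D+L≡A with carry-in 0; given D=2, A=9 and digits 1,2,9 already taken and all letters distinct, that pins L to 7. So L=7.
Step 5. [col 2: G + K ≡ I (mod 10)] no forcing yet in column 2 (carry-in 0); K=3 is free and consistent — try it, so K=3.
Step 6. [col 2: G + K ≡ I (mod 10)] from column 2 (K=3, carry-in 0, digits 1,2,3,7,9 already taken and all letters distinct): G must equal 5 ⇒ G=5.
Step 7. [col 2: G + K ≡ I (mod 10)] in column 2 we have G+K≡I with carry-in 0; given G=5, K=3 and digits 1,2,3,5,7,9 already taken and all letters distinct, that pins I to 8. So I=8.
Step 8. [col 5: I + P ≡ M (mod 10)] in column 5 we have I+P≡M with carry-in 0; given I=8 and digits 1,2,3,5,7,8,9 already taken and all letters distinct, that pins M to 4. So M=4.
Step 9. [col 5: I + P ≡ M (mod 10)] in column 5 we have I+P≡M with carry-in 0; given I=8, M=4 and digits 1,2,3,4,5,7,8,9 already taken and all letters distinct, that pins P to 6, so P=6.
Step 10. [col 6: D + L ≡ N (mod 10)] in column 6 we have D+L≡N with carry-in 1; given D=2, L=7 and digits 1,2,3,4,5,6,7,8,9 already taken and all letters distinct, that pins N to 0 ⇒ N=0.

Answer: A=9, D=2, G=5, I=8, K=3, L=7, M=4, N=0, P=6, T=1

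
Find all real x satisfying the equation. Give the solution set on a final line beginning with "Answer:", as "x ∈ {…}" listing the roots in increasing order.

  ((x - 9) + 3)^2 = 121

Step 1. [((x - 9) + 3)^2 = 121] √ both sides: 121 ≥ 0 gives two branches, so sqrt: (x - 9) + 3 = 11 or -11.
Step 2. [(x - 9) + 3 = 11 or -11] +3 is outermost — subtract 3 both sides, so sub: x - 9 = 8 or -14.
Step 3. [x - 9 = 8 or -14] the outer -9 inverts by adding 9, so sub: x = 17 or -5.

Answer: x ∈ {-5, 17}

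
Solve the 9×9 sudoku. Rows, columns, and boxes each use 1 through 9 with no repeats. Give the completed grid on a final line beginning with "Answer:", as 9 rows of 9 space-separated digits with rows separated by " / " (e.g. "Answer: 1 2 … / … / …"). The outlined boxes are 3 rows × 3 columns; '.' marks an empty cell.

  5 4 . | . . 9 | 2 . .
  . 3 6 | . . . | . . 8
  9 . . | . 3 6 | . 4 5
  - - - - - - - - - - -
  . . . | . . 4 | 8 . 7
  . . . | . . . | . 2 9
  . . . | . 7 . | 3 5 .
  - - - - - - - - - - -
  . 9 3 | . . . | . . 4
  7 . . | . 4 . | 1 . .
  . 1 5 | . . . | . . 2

Step 1. [r3c7∈{7}] r3c7 is down to just 7. So r3c7=7.
Step 2. [r1c3∈{1,7,8}] box 1 places 7 nowhere but r1c3, so r1c3=7.
Step 3. [r2c4∈{1,2,4,5,7}] 4 has one home in row 2: r2c4 ⇒ r2c4=4.
Step 4. [r2c6∈{1,2,5,7}] in row 2, 7 fits only at r2c6 ⇒ r2c6=7.
Step 5. [r2c5∈{1,2,5}] r2c5 is the only open cell in row 2 admitting 5. So r2c5=5.
Step 6. [r3c4∈{1,2,8}] in box 2, 2 fits only at r3c4. So r3c4=2.
Step 7. [r3c3∈{1,8}] 1 has one home in row 3: r3c3 ⇒ r3c3=1.
Step 8. [r9c1∈{4,6,8}] row 9 places 4 nowhere but r9c1 ⇒ r9c1=4.
Step 9. [r6c3∈{2,4,8,9}] in row 6, 4 fits only at r6c3, so r6c3=4.
Step 10. [r5c3∈{8}] nothing but 8 survives at r5c3. So r5c3=8.
Step 11. [r6c4∈{1,6,8,9}] in row 6, 9 fits only at r6c4. So r6c4=9.
Step 12. [r7c1∈{2,6,8}] col 1 places 8 nowhere but r7c1 ⇒ r7c1=8.
Step 13. [r8c2∈{2,6}] across box 7, 6 lands solely at r8c2, so r8c2=6.
Step 14. [r8c8∈{3,8,9}] r8c8 is the only open cell in row 8 admitting 9, so r8c8=9.
Step 15. [r9c7∈{6}] nothing but 6 survives at r9c7 ⇒ r9c7=6.
Step 16. [r9c8∈{3,7,8}] 8 has one home in col 8: r9c8. So r9c8=8.
Step 17. [r6c2∈{2}] r6c2 is down to just 2. So r6c2=2.
Step 18. [r9c6∈{3}] r9c6 is down to just 3 ⇒ r9c6=3.
Step 19. [r4c5∈{1,2,6}] 2 has one home in row 4: r4c5. So r4c5=2.
Step 20. [r1c8∈{1,3,6}] in col 8, 3 fits only at r1c8. So r1c8=3.
Step 21. [r4c8∈{1,6}] r4c8 is the only open cell in col 8 admitting 6, so r4c8=6.
Step 22. [r7c6∈{1,2,5}] across row 7, 2 lands solely at r7c6, so r7c6=2.
Step 23. [r6c9∈{1}] only 1 remains possible at r6c9 ⇒ r6c9=1.
Step 24. [r5c6∈{1,5}] col 6 places 1 nowhere but r5c6, so r5c6=1.
Step 25. [r5c5∈{6}] r5c5 is down to just 6, so r5c5=6.
Step 26. [r7c4∈{1,5,6,7}] across row 7, 6 lands solely at r7c4 ⇒ r7c4=6.
Step 27. [r8c6∈{5,8}] in col 6, 5 fits only at r8c6, so r8c6=5.
Step 28. [r1c4∈{1,8}] col 4 places 1 nowhere but r1c4, so r1c4=1.
Step 29. [r5c1∈{3}] r5c1 has the single candidate 3 ⇒ r5c1=3.
Step 30. [r4c2∈{5}] only 5 remains possible at r4c2. So r4c2=5.
Step 31. [r9c5∈{9}] r9c5's peers cover all but 9 ⇒ r9c5=9.
Step 32. [r2c1∈{2}] r2c1 is down to just 2 ⇒ r2c1=2.
Step 33. [r1c5∈{8}] nothing but 8 survives at r1c5. So r1c5=8.
Step 34. [r8c9∈{3}] r8c9 is down to just 3 ⇒ r8c9=3.
Step 35. [r8c4∈{8}] r8c4's peers cover all but 8, so r8c4=8.
Step 36. [r5c7∈{4}] r5c7's peers cover all but 4, so r5c7=4.
Step 37. [r1c9∈{6}] nothing but 6 survives at r1c9. So r1c9=6.
Step 38. [r5c2∈{7}] r5c2 is down to just 7 ⇒ r5c2=7.
Step 39. [r9c4∈{7}] r9c4 has the single candidate 7 ⇒ r9c4=7.
Step 40. [r7c7∈{5}] r7c7 is down to just 5 ⇒ r7c7=5.
Step 41. [r7c5∈{1}] r7c5 has the single candidate 1, so r7c5=1.
Step 42. [r2c8∈{1}] r2c8 is down to just 1, so r2c8=1.
Step 43. [r6c6∈{8}] nothing but 8 survives at r6c6, so r6c6=8.
Step 44. [r5c4∈{5}] r5c4 is down to just 5. So r5c4=5.
Step 45. [r4c1∈{1}] r4c1's peers cover all but 1, so r4c1=1.
Step 46. [r4c3∈{9}] only 9 remains possible at r4c3 ⇒ r4c3=9.
Step 47. [r3c2∈{8}] r3c2 has the single candidate 8, so r3c2=8.
Step 48. [r7c8∈{7}] only 7 remains possible at r7c8. So r7c8=7.
Step 49. [r8c3∈{2}] r8c3 is down to just 2. So r8c3=2.
Step 50. [r2c7∈{9}] only 9 remains possible at r2c7 ⇒ r2c7=9.
Step 51. [r6c1∈{6}] r6c1 is down to just 6. So r6c1=6.
Step 52. [r4c4∈{3}] r4c4's peers cover all but 3. So r4c4=3.

Answer: 5 4 7 1 8 9 2 3 6 / 2 3 6 4 5 7 9 1 8 / 9 8 1 2 3 6 7 4 5 / 1 5 9 3 2 4 8 6 7 / 3 7 8 5 6 1 4 2 9 / 6 2 4 9 7 8 3 5 1 / 8 9 3 6 1 2 5 7 4 / 7 6 2 8 4 5 1 9 3 / 4 1 5 7 9 3 6 8 2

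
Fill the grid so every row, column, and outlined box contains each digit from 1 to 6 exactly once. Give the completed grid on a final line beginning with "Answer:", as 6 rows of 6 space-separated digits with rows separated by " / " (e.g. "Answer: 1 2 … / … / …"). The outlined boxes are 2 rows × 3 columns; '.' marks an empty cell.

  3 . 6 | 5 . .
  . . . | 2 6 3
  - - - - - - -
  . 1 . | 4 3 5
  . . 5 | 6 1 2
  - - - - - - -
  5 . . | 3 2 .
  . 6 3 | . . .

Step 1. [r5c2∈{4}] nothing but 4 survives at r5c2. So r5c2=4.
Step 2. [r5c3∈{1}] r5c3's peers cover all but 1 ⇒ r5c3=1.
Step 3. [r1c5∈{4}] r1c5's peers cover all but 4, so r1c5=4.
Step 4. [r3c1∈{2,6}] in row 3, 6 fits only at r3c1 ⇒ r3c1=6.
Step 5. [r2c1∈{1,4}] r2c1 is the only open cell in row 2 admitting 1, so r2c1=1.
Step 6. [r6c6∈{1,4}] r6c6 is the only open cell in row 6 admitting 4. So r6c6=4.
Step 7. [r2c2∈{5}] r2c2's peers cover all but 5, so r2c2=5.
Step 8. [r3c3∈{2}] r3c3's peers cover all but 2, so r3c3=2.
Step 9. [r1c2∈{2}] r1c2 is down to just 2, so r1c2=2.
Step 10. [r6c4∈{1}] nothing but 1 survives at r6c4, so r6c4=1.
Step 11. [r5c6∈{6}] r5c6 is down to just 6. So r5c6=6.
Step 12. [r4c1∈{4}] nothing but 4 survives at r4c1 ⇒ r4c1=4.
Step 13. [r4c2∈{3}] r4c2 has the single candidate 3. So r4c2=3.
Step 14. [r6c5∈{5}] only 5 remains possible at r6c5 ⇒ r6c5=5.
Step 15. [r1c6∈{1}] r1c6 is down to just 1, so r1c6=1.
Step 16. [r6c1∈{2}] r6c1 is down to just 2, so r6c1=2.
Step 17. [r2c3∈{4}] r2c3 has the single candidate 4 ⇒ r2c3=4.

Answer: 3 2 6 5 4 1 / 1 5 4 2 6 3 / 6 1 2 4 3 5 / 4 3 5 6 1 2 / 5 4 1 3 2 6 / 2 6 3 1 5 4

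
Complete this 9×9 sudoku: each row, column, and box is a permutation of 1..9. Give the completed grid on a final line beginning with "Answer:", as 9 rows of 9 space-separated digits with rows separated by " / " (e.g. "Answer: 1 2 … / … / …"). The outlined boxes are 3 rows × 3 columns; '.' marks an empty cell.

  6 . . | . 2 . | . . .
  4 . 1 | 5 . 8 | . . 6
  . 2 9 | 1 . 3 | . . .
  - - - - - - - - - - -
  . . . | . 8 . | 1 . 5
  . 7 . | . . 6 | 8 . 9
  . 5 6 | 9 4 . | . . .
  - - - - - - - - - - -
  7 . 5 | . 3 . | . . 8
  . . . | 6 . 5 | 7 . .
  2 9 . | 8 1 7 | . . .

Step 1. [r4c8∈{2,3,4,6,7}] in row 4, 6 fits only at r4c8. So r4c8=6.
Step 2. [r5c8∈{2,3,4}] box 6 places 4 nowhere but r5c8, so r5c8=4.
Step 3. [r2c2∈{3}] r2c2 is down to just 3. So r2c2=3.
Step 4. [r4c6∈{2}] r4c6's peers cover all but 2 ⇒ r4c6=2.
Step 5. [r1c3∈{7,8}] across col 3, 7 lands solely at r1c3. So r1c3=7.
Step 6. [r8c3∈{3,4,8}] col 3 places 8 nowhere but r8c3 ⇒ r8c3=8.
Step 7. [r1c4∈{4}] r1c4 is down to just 4 ⇒ r1c4=4.
Step 8. [r9c7∈{3,4,5,6}] r9c7 is the only open cell in row 9 admitting 6, so r9c7=6.
Step 9. [r1c6∈{9}] nothing but 9 survives at r1c6 ⇒ r1c6=9.
Step 10. [r6c1∈{1,3,8}] row 6 places 8 nowhere but r6c1 ⇒ r6c1=8.
Step 11. [r4c2∈{4}] r4c2 has the single candidate 4. So r4c2=4.
Step 12. [r8c9∈{1,2,3,4}] row 8 places 4 nowhere but r8c9 ⇒ r8c9=4.
Step 13. [r8c8∈{1,2,3,9}] r8c8 is the only open cell in row 8 admitting 2. So r8c8=2.
Step 14. [r4c3∈{3}] r4c3's peers cover all but 3. So r4c3=3.
Step 15. [r3c9∈{7}] r3c9 is down to just 7. So r3c9=7.
Step 16. [r7c8∈{1,9}] across box 9, 1 lands solely at r7c8, so r7c8=1.
Step 17. [r9c9∈{3}] only 3 remains possible at r9c9, so r9c9=3.
Step 18. [r9c8∈{5}] r9c8's peers cover all but 5. So r9c8=5.
Step 19. [r2c7∈{2,9}] in row 2, 2 fits only at r2c7. So r2c7=2.
Step 20. [r6c7∈{3}] r6c7 is down to just 3, so r6c7=3.
Step 21. [r1c7∈{5}] r1c7 is down to just 5. So r1c7=5.
Step 22. [r1c8∈{3,8}] in row 1, 3 fits only at r1c8 ⇒ r1c8=3.
Step 23. [r8c2∈{1}] r8c2 has the single candidate 1 ⇒ r8c2=1.
Step 24. [r7c6∈{4}] r7c6 is down to just 4, so r7c6=4.
Step 25. [r1c2∈{8}] only 8 remains possible at r1c2, so r1c2=8.
Step 26. [r7c7∈{9}] only 9 remains possible at r7c7 ⇒ r7c7=9.
Step 27. [r9c3∈{4}] nothing but 4 survives at r9c3, so r9c3=4.
Step 28. [r8c5∈{9}] r8c5's peers cover all but 9 ⇒ r8c5=9.
Step 29. [r5c1∈{1}] nothing but 1 survives at r5c1, so r5c1=1.
Step 30. [r6c8∈{7}] only 7 remains possible at r6c8. So r6c8=7.
Step 31. [r6c9∈{2}] r6c9 is down to just 2 ⇒ r6c9=2.
Step 32. [r3c1∈{5}] r3c1 is down to just 5. So r3c1=5.
Step 33. [r2c5∈{7}] r2c5's peers cover all but 7. So r2c5=7.
Step 34. [r1c9∈{1}] r1c9 is down to just 1. So r1c9=1.
Step 35. [r8c1∈{3}] only 3 remains possible at r8c1. So r8c1=3.
Step 36. [r4c4∈{7}] nothing but 7 survives at r4c4 ⇒ r4c4=7.
Step 37. [r3c8∈{8}] only 8 remains possible at r3c8 ⇒ r3c8=8.
Step 38. [r7c2∈{6}] nothing but 6 survives at r7c2. So r7c2=6.
Step 39. [r3c7∈{4}] r3c7 is down to just 4. So r3c7=4.
Step 40. [r5c4∈{3}] nothing but 3 survives at r5c4 ⇒ r5c4=3.
Step 41. [r3c5∈{6}] r3c5 is down to just 6. So r3c5=6.
Step 42. [r6c6∈{1}] only 1 remains possible at r6c6 ⇒ r6c6=1.
Step 43. [r7c4∈{2}] r7c4 has the single candidate 2. So r7c4=2.
Step 44. [r5c3∈{2}] only 2 remains possible at r5c3. So r5c3=2.
Step 45. [r5c5∈{5}] r5c5 has the single candidate 5 ⇒ r5c5=5.
Step 46. [r2c8∈{9}] nothing but 9 survives at r2c8. So r2c8=9.
Step 47. [r4c1∈{9}] r4c1 has the single candidate 9 ⇒ r4c1=9.

Answer: 6 8 7 4 2 9 5 3 1 / 4 3 1 5 7 8 2 9 6 / 5 2 9 1 6 3 4 8 7 / 9 4 3 7 8 2 1 6 5 / 1 7 2 3 5 6 8 4 9 / 8 5 6 9 4 1 3 7 2 / 7 6 5 2 3 4 9 1 8 / 3 1 8 6 9 5 7 2 4 / 2 9 4 8 1 7 6 5 3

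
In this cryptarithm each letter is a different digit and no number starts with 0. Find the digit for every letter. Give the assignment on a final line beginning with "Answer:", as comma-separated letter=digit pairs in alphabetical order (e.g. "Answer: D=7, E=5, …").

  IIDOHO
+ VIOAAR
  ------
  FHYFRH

Step 1. [col 1: O + R ≡ H (mod 10)] several values work for R in column 1 (O + R ≡ H (mod 10), carry-in 0); try R=8. So R=8.
Step 2. [col 1: O + R ≡ H (mod 10)] no forcing yet in column 1 (carry-in 0); H=0 is free and consistent — try it ⇒ H=0.
Step 3. [col 1: O + R ≡ H (mod 10)] in column 1 we have O+R≡H with carry-in 0; given R=8, H=0 and digits 0,8 already taken and all letters distinct, that pins O to 2, so O=2.
Step 4. [col 2: H + A ≡ R (mod 10)] column 2 reads H+A+carry(1)=R with H=0, R=8; with digits 0,2,8 already taken and all letters distinct, the only value for A is 7. So A=7.
Step 5. [col 3: O + A ≡ F (mod 10)] from column 3 (O=2, A=7, carry-in 0, digits 0,2,7,8 already taken and all letters distinct): F must equal 9. So F=9.
Step 6. [col 4: D + O ≡ Y (mod 10)] Y=6 is one option consistent with column 4 (D + O ≡ Y (mod 10), carry-in 0) — take it. So Y=6.
Step 7. [col 4: D + O ≡ Y (mod 10)] in column 4 we have D+O≡Y with carry-in 0; given O=2, Y=6 and digits 0,2,6,7,8,9 already taken and all letters distinct, that pins D to 4. So D=4.
Step 8. [col 5: I + I ≡ H (mod 10)] from column 5 (H=0, carry-in 0, digits 0,2,4,6,7,8,9 already taken and all letters distinct): I must equal 5 ⇒ I=5.
Step 9. [col 6: I + V ≡ F (mod 10)] in column 6 we have I+V≡F with carry-in 1; given I=5, F=9 and digits 0,2,4,5,6,7,8,9 already taken and all letters distinct, that pins V to 3 ⇒ V=3.

Answer: A=7, D=4, F=9, H=0, I=5, O=2, R=8, V=3, Y=6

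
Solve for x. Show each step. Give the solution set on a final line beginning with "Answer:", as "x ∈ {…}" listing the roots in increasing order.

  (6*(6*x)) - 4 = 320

Step 1. [(6*(6*x)) - 4 = 320] the outer -4 inverts by adding 4. So sub: 6*(6*x) = 324.
Step 2. [6*(6*x) = 324] 6·(inner) — divide through by 6, so div: 6*x = 54.
Step 3. [6*x = 54] 6·(inner) — divide through by 6. So div: x = 9.

Answer: x ∈ {9}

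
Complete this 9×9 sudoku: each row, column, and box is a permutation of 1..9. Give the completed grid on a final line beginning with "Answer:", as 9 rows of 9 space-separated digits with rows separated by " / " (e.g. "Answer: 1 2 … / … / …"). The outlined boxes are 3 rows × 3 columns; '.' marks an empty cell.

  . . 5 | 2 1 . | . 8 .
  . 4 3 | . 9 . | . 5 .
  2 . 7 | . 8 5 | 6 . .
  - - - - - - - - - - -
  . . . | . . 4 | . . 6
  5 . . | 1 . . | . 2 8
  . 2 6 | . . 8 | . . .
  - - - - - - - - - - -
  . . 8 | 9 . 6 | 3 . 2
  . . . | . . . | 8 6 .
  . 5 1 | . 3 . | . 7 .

Step 1. [r4c3∈{9}] r4c3's peers cover all but 9. So r4c3=9.
Step 2. [r7c5∈{4,5,7}] r7c5 is the only open cell in row 7 admitting 5. So r7c5=5.
Step 3. [r6c5∈{7}] r6c5 has the single candidate 7. So r6c5=7.
Step 4. [r8c5∈{2,4}] across col 5, 4 lands solely at r8c5 ⇒ r8c5=4.
Step 5. [r7c8∈{1,4}] in row 7, 1 fits only at r7c8, so r7c8=1.
Step 6. [r4c8∈{3}] r4c8 has the single candidate 3 ⇒ r4c8=3.
Step 7. [r2c6∈{7}] nothing but 7 survives at r2c6 ⇒ r2c6=7.
Step 8. [r7c2∈{7}] r7c2 is down to just 7 ⇒ r7c2=7.
Step 9. [r1c9∈{3,4,7,9}] 7 has one home in col 9: r1c9, so r1c9=7.
Step 10. [r1c7∈{4,9}] r1c7 is the only open cell in row 1 admitting 4, so r1c7=4.
Step 11. [r9c7∈{9}] r9c7's peers cover all but 9, so r9c7=9.
Step 12. [r2c9∈{1}] r2c9 has the single candidate 1 ⇒ r2c9=1.
Step 13. [r4c1∈{1,7,8}] in col 1, 7 fits only at r4c1 ⇒ r4c1=7.
Step 14. [r6c1∈{1,3,4}] in col 1, 1 fits only at r6c1, so r6c1=1.
Step 15. [r3c8∈{9}] r3c8 has the single candidate 9 ⇒ r3c8=9.
Step 16. [r9c1∈{4,6}] r9c1 is the only open cell in row 9 admitting 6. So r9c1=6.
Step 17. [r6c4∈{3,5}] 3 has one home in row 6: r6c4 ⇒ r6c4=3.
Step 18. [r6c9∈{4,5,9}] 9 has one home in row 6: r6c9 ⇒ r6c9=9.
Step 19. [r8c1∈{3,9}] in col 1, 3 fits only at r8c1. So r8c1=3.
Step 20. [r9c6∈{2}] nothing but 2 survives at r9c6 ⇒ r9c6=2.
Step 21. [r8c2∈{9}] r8c2 has the single candidate 9. So r8c2=9.
Step 22. [r4c7∈{1,5}] 1 has one home in row 4: r4c7 ⇒ r4c7=1.
Step 23. [r5c6∈{9}] r5c6 is down to just 9 ⇒ r5c6=9.
Step 24. [r2c7∈{2}] r2c7's peers cover all but 2, so r2c7=2.
Step 25. [r6c8∈{4}] r6c8's peers cover all but 4. So r6c8=4.
Step 26. [r9c4∈{8}] only 8 remains possible at r9c4 ⇒ r9c4=8.
Step 27. [r7c1∈{4}] r7c1's peers cover all but 4. So r7c1=4.
Step 28. [r5c7∈{7}] r5c7's peers cover all but 7 ⇒ r5c7=7.
Step 29. [r3c9∈{3}] only 3 remains possible at r3c9 ⇒ r3c9=3.
Step 30. [r3c2∈{1}] r3c2's peers cover all but 1, so r3c2=1.
Step 31. [r2c4∈{6}] r2c4 has the single candidate 6 ⇒ r2c4=6.
Step 32. [r8c3∈{2}] nothing but 2 survives at r8c3, so r8c3=2.
Step 33. [r5c3∈{4}] r5c3 has the single candidate 4, so r5c3=4.
Step 34. [r5c5∈{6}] r5c5's peers cover all but 6. So r5c5=6.
Step 35. [r6c7∈{5}] r6c7 is down to just 5. So r6c7=5.
Step 36. [r4c4∈{5}] r4c4 is down to just 5, so r4c4=5.
Step 37. [r4c5∈{2}] r4c5's peers cover all but 2 ⇒ r4c5=2.
Step 38. [r1c2∈{6}] r1c2 has the single candidate 6 ⇒ r1c2=6.
Step 39. [r1c6∈{3}] r1c6 has the single candidate 3, so r1c6=3.
Step 40. [r5c2∈{3}] nothing but 3 survives at r5c2 ⇒ r5c2=3.
Step 41. [r3c4∈{4}] nothing but 4 survives at r3c4, so r3c4=4.
Step 42. [r4c2∈{8}] r4c2 has the single candidate 8. So r4c2=8.
Step 43. [r1c1∈{9}] r1c1 is down to just 9 ⇒ r1c1=9.
Step 44. [r9c9∈{4}] r9c9 is down to just 4 ⇒ r9c9=4.
Step 45. [r8c4∈{7}] r8c4's peers cover all but 7. So r8c4=7.
Step 46. [r2c1∈{8}] r2c1 is down to just 8. So r2c1=8.
Step 47. [r8c6∈{1}] r8c6's peers cover all but 1, so r8c6=1.
Step 48. [r8c9∈{5}] nothing but 5 survives at r8c9 ⇒ r8c9=5.

Answer: 9 6 5 2 1 3 4 8 7 / 8 4 3 6 9 7 2 5 1 / 2 1 7 4 8 5 6 9 3 / 7 8 9 5 2 4 1 3 6 / 5 3 4 1 6 9 7 2 8 / 1 2 6 3 7 8 5 4 9 / 4 7 8 9 5 6 3 1 2 / 3 9 2 7 4 1 8 6 5 / 6 5 1 8 3 2 9 7 4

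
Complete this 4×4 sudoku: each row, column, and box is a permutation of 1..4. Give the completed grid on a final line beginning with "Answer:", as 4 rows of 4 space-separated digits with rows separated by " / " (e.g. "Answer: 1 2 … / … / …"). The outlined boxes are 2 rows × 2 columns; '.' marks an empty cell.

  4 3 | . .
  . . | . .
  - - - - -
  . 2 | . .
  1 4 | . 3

Step 1. [r2c3∈{1,2,3,4}] r2c3 is the only open cell in row 2 admitting 3 ⇒ r2c3=3.
Step 2. [r2c4∈{1,2,4}] in row 2, 4 fits only at r2c4. So r2c4=4.
Step 3. [r1c4∈{1,2}] 2 has one home in col 4: r1c4 ⇒ r1c4=2.
Step 4. [r3c4∈{1}] only 1 remains possible at r3c4. So r3c4=1.
Step 5. [r3c1∈{3}] r3c1 has the single candidate 3. So r3c1=3.
Step 6. [r3c3∈{4}] nothing but 4 survives at r3c3. So r3c3=4.
Step 7. [r2c2∈{1}] r2c2 has the single candidate 1 ⇒ r2c2=1.
Step 8. [r2c1∈{2}] r2c1 has the single candidate 2, so r2c1=2.
Step 9. [r4c3∈{2}] r4c3 has the single candidate 2. So r4c3=2.
Step 10. [r1c3∈{1}] r1c3 is down to just 1, so r1c3=1.

Answer: 4 3 1 2 / 2 1 3 4 / 3 2 4 1 / 1 4 2 3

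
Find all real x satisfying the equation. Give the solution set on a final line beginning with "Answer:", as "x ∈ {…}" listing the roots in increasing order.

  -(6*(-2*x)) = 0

Step 1. [-(6*(-2*x)) = 0] LHS negated; negate both sides, so neg: 6*(-2*x) = 0.
Step 2. [6*(-2*x) = 0] 6 out front; divide by 6, so div: -2*x = 0.
Step 3. [-2*x = 0] -2 out front; divide by -2. So div: x = 0.

Answer: x ∈ {0}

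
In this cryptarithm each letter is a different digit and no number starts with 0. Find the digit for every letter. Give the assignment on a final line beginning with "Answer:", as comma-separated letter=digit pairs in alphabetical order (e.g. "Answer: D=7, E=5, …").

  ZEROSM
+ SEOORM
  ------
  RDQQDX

Step 1. [col 1: M + M ≡ X (mod 10)] column 1 (M + M ≡ X (mod 10), carry-in 0) doesn't pin X yet; pick X=8 and continue. So X=8.
Step 2. [col 1: M + M ≡ X (mod 10)] no forcing yet in column 1 (carry-in 0); M=9 is free and consistent — try it, so M=9.
Step 3. [col 2: S + R ≡ D (mod 10)] no forcing yet in column 2 (carry-in 1); D=7 is free and consistent — try it. So D=7.
Step 4. [col 2: S + R ≡ D (mod 10)] S=1 is one option consistent with column 2 (S + R ≡ D (mod 10), carry-in 1) — take it, so S=1.
Step 5. [col 2: S + R ≡ D (mod 10)] from column 2 (S=1, D=7, carry-in 1, digits 1,7,8,9 already taken and all letters distinct): R must equal 5, so R=5.
Step 6. [col 3: O + O ≡ Q (mod 10)] O=6 is one option consistent with column 3 (O + O ≡ Q (mod 10), carry-in 0) — take it. So O=6.
Step 7. [col 3: O + O ≡ Q (mod 10)] column 3: given O=6, carry-in 0, and digits 1,5,6,7,8,9 already taken and all letters distinct, O+O≡Q (mod 10) forces Q=2, so Q=2.
Step 8. [col 5: E + E ≡ D (mod 10)] column 5: given D=7, carry-in 1, and digits 1,2,5,6,7,8,9 already taken and all letters distinct, E+E≡D (mod 10) forces E=3. So E=3.
Step 9. [col 6: Z + S ≡ R (mod 10)] from column 6 (S=1, R=5, carry-in 0, digits 1,2,3,5,6,7,8,9 already taken and all letters distinct): Z must equal 4, so Z=4.

Answer: D=7, E=3, M=9, O=6, Q=2, R=5, S=1, X=8, Z=4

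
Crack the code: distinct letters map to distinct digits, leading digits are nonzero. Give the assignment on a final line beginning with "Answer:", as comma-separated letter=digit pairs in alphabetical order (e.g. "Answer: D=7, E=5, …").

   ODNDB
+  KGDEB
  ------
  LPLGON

Step 1. [L] adding two 5-digit numbers gives at most 5+1 digits, and here it does — L is that final carry and must be 1, so L=1.
Step 2. [col 1: B + B ≡ N (mod 10)] column 1 (B + B ≡ N (mod 10), carry-in 0) doesn't pin N yet; pick N=8 and continue, so N=8.
Step 3. [col 1: B + B ≡ N (mod 10)] B=9 is one option consistent with column 1 (B + B ≡ N (mod 10), carry-in 0) — take it. So B=9.
Step 4. [col 2: D + E ≡ O (mod 10)] D=6 is one option consistent with column 2 (D + E ≡ O (mod 10), carry-in 1) — take it, so D=6.
Step 5. [col 2: D + E ≡ O (mod 10)] no forcing yet in column 2 (carry-in 1); O=7 is free and consistent — try it ⇒ O=7.
Step 6. [col 2: D + E ≡ O (mod 10)] from column 2 (D=6, O=7, carry-in 1, digits 1,6,7,8,9 already taken and all letters distinct): E must equal 0. So E=0.
Step 7. [col 3: N + D ≡ G (mod 10)] from column 3 (N=8, D=6, carry-in 0, digits 0,1,6,7,8,9 already taken and all letters distinct): G must equal 4. So G=4.
Step 8. [col 5: O + K ≡ P (mod 10)] column 5 reads O+K+carry(1)=P with O=7; with digits 0,1,4,6,7,8,9 already taken and all letters distinct, the only value for P is 3, so P=3.
Step 9. [col 5: O + K ≡ P (mod 10)] column 5 reads O+K+carry(1)=P with O=7, P=3; with digits 0,1,3,4,6,7,8,9 already taken and all letters distinct, the only value for K is 5 ⇒ K=5.

Answer: B=9, D=6, E=0, G=4, K=5, L=1, N=8, O=7, P=3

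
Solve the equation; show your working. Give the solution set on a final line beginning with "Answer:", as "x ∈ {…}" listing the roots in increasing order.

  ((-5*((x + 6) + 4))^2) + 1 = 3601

Step 1. [((-5*((x + 6) + 4))^2) + 1 = 3601] the outer +1 inverts by subtracting 1, so sub: (-5*((x + 6) + 4))^2 = 3600.
Step 2. [(-5*((x + 6) + 4))^2 = 3600] 3600 ≥ 0, LHS is (·)² — take ±√ ⇒ sqrt: -5*((x + 6) + 4) = 60 or -60.
Step 3. [-5*((x + 6) + 4) = 60 or -60] -5 out front; divide by -5. So div: (x + 6) + 4 = -12 or 12.
Step 4. [(x + 6) + 4 = -12 or 12] +4 is outermost — subtract 4 both sides ⇒ sub: x + 6 = -16 or 8.
Step 5. [x + 6 = -16 or 8] the outer +6 inverts by subtracting 6, so sub: x = -22 or 2.

Answer: x ∈ {-22, 2}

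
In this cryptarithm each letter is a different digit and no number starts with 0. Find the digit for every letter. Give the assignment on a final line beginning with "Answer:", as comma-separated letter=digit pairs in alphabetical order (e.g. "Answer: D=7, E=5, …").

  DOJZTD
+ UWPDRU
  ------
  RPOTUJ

Step 1. [col 1: D + U ≡ J (mod 10)] U=1 is one option consistent with column 1 (D + U ≡ J (mod 10), carry-in 0) — take it. So U=1.
Step 2. [col 1: D + U ≡ J (mod 10)] several values work for J in column 1 (D + U ≡ J (mod 10), carry-in 0); try J=6. So J=6.
Step 3. [col 1: D + U ≡ J (mod 10)] column 1 reads D+U+carry(0)=J with U=1, J=6; with digits 1,6 already taken and all letters distinct, the only value for D is 5 ⇒ D=5.
Step 4. [col 2: T + R ≡ U (mod 10)] T=4 is one option consistent with column 2 (T + R ≡ U (mod 10), carry-in 0) — take it. So T=4.
Step 5. [col 2: T + R ≡ U (mod 10)] column 2: given T=4, U=1, carry-in 0, and digits 1,4,5,6 already taken and all letters distinct, T+R≡U (mod 10) forces R=7. So R=7.
Step 6. [col 3: Z + D ≡ T (mod 10)] in column 3 we have Z+D≡T with carry-in 1; given D=5, T=4 and digits 1,4,5,6,7 already taken and all letters distinct, that pins Z to 8 ⇒ Z=8.
Step 7. [col 4: J + P ≡ O (mod 10)] no forcing yet in column 4 (carry-in 1); P=2 is free and consistent — try it ⇒ P=2.
Step 8. [col 4: J + P ≡ O (mod 10)] from column 4 (J=6, P=2, carry-in 1, digits 1,2,4,5,6,7,8 already taken and all letters distinct): O must equal 9 ⇒ O=9.
Step 9. [col 5: O + W ≡ P (mod 10)] from column 5 (O=9, P=2, carry-in 0, digits 1,2,4,5,6,7,8,9 already taken and all letters distinct): W must equal 3. So W=3.

Answer: D=5, J=6, O=9, P=2, R=7, T=4, U=1, W=3, Z=8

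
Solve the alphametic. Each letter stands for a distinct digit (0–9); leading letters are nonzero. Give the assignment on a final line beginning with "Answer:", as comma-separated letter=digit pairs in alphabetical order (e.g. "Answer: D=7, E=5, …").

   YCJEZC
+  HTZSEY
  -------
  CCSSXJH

Step 1. [col 1: C + Y ≡ H (mod 10)] column 1 (C + Y ≡ H (mod 10), carry-in 0) doesn't pin H yet; pick H=6 and continue, so H=6.
Step 2. [col 1: C + Y ≡ H (mod 10)] C=1 is one option consistent with column 1 (C + Y ≡ H (mod 10), carry-in 0) — take it ⇒ C=1.
Step 3. [col 1: C + Y ≡ H (mod 10)] from column 1 (C=1, H=6, carry-in 0, digits 1,6 already taken and all letters distinct): Y must equal 5, so Y=5.
Step 4. [col 2: Z + E ≡ J (mod 10)] several values work for E in column 2 (Z + E ≡ J (mod 10), carry-in 0); try E=4 ⇒ E=4.
Step 5. [col 2: Z + E ≡ J (mod 10)] no forcing yet in column 2 (carry-in 0); J=3 is free and consistent — try it ⇒ J=3.
Step 6. [col 2: Z + E ≡ J (mod 10)] from column 2 (E=4, J=3, carry-in 0, digits 1,3,4,5,6 already taken and all letters distinct): Z must equal 9 ⇒ Z=9.
Step 7. [col 3: E + S ≡ X (mod 10)] column 3 (E + S ≡ X (mod 10), carry-in 1) doesn't pin S yet; pick S=2 and continue, so S=2.
Step 8. [col 3: E + S ≡ X (mod 10)] column 3: given E=4, S=2, carry-in 1, and digits 1,2,3,4,5,6,9 already taken and all letters distinct, E+S≡X (mod 10) forces X=7 ⇒ X=7.
Step 9. [col 5: C + T ≡ S (mod 10)] column 5: given C=1, S=2, carry-in 1, and digits 1,2,3,4,5,6,7,9 already taken and all letters distinct, C+T≡S (mod 10) forces T=0, so T=0.

Answer: C=1, E=4, H=6, J=3, S=2, T=0, X=7, Y=5, Z=9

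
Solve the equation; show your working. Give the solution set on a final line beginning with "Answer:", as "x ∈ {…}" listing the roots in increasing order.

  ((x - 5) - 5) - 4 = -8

Step 1. [((x - 5) - 5) - 4 = -8] add 4: x sits inside (… - 4) ⇒ sub: (x - 5) - 5 = -4.
Step 2. [(x - 5) - 5 = -4] peel the -5: add 5 from each side. So sub: x - 5 = 1.
Step 3. [x - 5 = 1] the outer -5 inverts by adding 5 ⇒ sub: x = 6.

Answer: x ∈ {6}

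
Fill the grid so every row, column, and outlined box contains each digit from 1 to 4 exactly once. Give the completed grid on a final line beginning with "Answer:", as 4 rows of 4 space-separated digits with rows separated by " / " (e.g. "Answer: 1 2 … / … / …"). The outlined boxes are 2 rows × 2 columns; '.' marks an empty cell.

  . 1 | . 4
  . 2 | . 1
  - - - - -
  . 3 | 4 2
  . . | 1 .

Step 1. [r2c3∈{3}] r2c3 has the single candidate 3. So r2c3=3.
Step 2. [r4c2∈{4}] r4c2 has the single candidate 4 ⇒ r4c2=4.
Step 3. [r2c1∈{4}] nothing but 4 survives at r2c1, so r2c1=4.
Step 4. [r4c1∈{2}] r4c1 has the single candidate 2. So r4c1=2.
Step 5. [r1c1∈{3}] r1c1's peers cover all but 3. So r1c1=3.
Step 6. [r4c4∈{3}] r4c4 has the single candidate 3 ⇒ r4c4=3.
Step 7. [r1c3∈{2}] only 2 remains possible at r1c3, so r1c3=2.
Step 8. [r3c1∈{1}] r3c1 has the single candidate 1. So r3c1=1.

Answer: 3 1 2 4 / 4 2 3 1 / 1 3 4 2 / 2 4 1 3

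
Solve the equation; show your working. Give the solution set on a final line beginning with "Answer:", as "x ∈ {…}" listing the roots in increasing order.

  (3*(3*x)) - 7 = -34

Step 1. [(3*(3*x)) - 7 = -34] peel the -7: add 7 from each side ⇒ sub: 3*(3*x) = -27.
Step 2. [3*(3*x) = -27] 3 out front; divide by 3. So div: 3*x = -9.
Step 3. [3*x = -9] divide by the outer 3, so div: x = -3.

Answer: x ∈ {-3}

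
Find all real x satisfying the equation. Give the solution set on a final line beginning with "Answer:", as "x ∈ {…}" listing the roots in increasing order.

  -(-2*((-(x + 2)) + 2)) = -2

Step 1. [-(-2*((-(x + 2)) + 2)) = -2] LHS negated; negate both sides, so neg: -2*((-(x + 2)) + 2) = 2.
Step 2. [-2*((-(x + 2)) + 2) = 2] leading coefficient -2: divide by -2. So div: (-(x + 2)) + 2 = -1.
Step 3. [(-(x + 2)) + 2 = -1] +2 is outermost — subtract 2 both sides, so sub: -(x + 2) = -3.
Step 4. [-(x + 2) = -3] flip signs both sides, so neg: x + 2 = 3.
Step 5. [x + 2 = 3] the outer +2 inverts by subtracting 2. So sub: x = 1.

Answer: x ∈ {1}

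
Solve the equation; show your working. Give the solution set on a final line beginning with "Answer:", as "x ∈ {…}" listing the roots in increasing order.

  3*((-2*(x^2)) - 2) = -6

Step 1. [3*((-2*(x^2)) - 2) = -6] divide by the outer 3 ⇒ div: (-2*(x^2)) - 2 = -2.
Step 2. [(-2*(x^2)) - 2 = -2] peel the -2: add 2 from each side ⇒ sub: -2*(x^2) = 0.
Step 3. [-2*(x^2) = 0] leading coefficient -2: divide by -2, so div: x^2 = 0.
Step 4. [x^2 = 0] LHS squared, RHS 0 ≥ 0: apply √ (±), so sqrt: x = 0.

Answer: x ∈ {0}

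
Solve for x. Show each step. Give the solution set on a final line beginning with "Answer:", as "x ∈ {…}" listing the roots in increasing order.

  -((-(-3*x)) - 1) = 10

Step 1. [-((-(-3*x)) - 1) = 10] leading − — multiply by −1. So neg: (-(-3*x)) - 1 = -10.
Step 2. [(-(-3*x)) - 1 = -10] peel the -1: add 1 from each side. So sub: -(-3*x) = -9.
Step 3. [-(-3*x) = -9] LHS negated; negate both sides. So neg: -3*x = 9.
Step 4. [-3*x = 9] LHS = -3·(…); ÷-3 both sides. So div: x = -3.

Answer: x ∈ {-3}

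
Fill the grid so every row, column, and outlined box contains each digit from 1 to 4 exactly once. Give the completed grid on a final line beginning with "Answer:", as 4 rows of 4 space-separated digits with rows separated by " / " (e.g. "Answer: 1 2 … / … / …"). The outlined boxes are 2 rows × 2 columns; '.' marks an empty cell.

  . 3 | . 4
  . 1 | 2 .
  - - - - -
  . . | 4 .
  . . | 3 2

Step 1. [r3c1∈{1,2,3}] 3 has one home in row 3: r3c1. So r3c1=3.
Step 2. [r2c1∈{4}] r2c1 is down to just 4. So r2c1=4.
Step 3. [r4c2∈{4}] r4c2's peers cover all but 4, so r4c2=4.
Step 4. [r1c3∈{1}] only 1 remains possible at r1c3. So r1c3=1.
Step 5. [r3c4∈{1}] r3c4's peers cover all but 1. So r3c4=1.
Step 6. [r1c1∈{2}] r1c1 has the single candidate 2, so r1c1=2.
Step 7. [r2c4∈{3}] r2c4 is down to just 3 ⇒ r2c4=3.
Step 8. [r4c1∈{1}] only 1 remains possible at r4c1. So r4c1=1.
Step 9. [r3c2∈{2}] nothing but 2 survives at r3c2, so r3c2=2.

Answer: 2 3 1 4 / 4 1 2 3 / 3 2 4 1 / 1 4 3 2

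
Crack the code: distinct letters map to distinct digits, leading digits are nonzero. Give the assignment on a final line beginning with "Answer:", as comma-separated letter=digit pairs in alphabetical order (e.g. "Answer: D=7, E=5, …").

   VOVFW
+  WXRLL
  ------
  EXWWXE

Step 1. [col 1: W + L ≡ E (mod 10)] L=2 is one option consistent with column 1 (W + L ≡ E (mod 10), carry-in 0) — take it ⇒ L=2.
Step 2. [col 1: W + L ≡ E (mod 10)] W=9 is one option consistent with column 1 (W + L ≡ E (mod 10), carry-in 0) — take it, so W=9.
Step 3. [col 1: W + L ≡ E (mod 10)] column 1 reads W+L+carry(0)=E with W=9, L=2; with digits 2,9 already taken and all letters distinct, the only value for E is 1 ⇒ E=1.
Step 4. [col 2: F + L ≡ X (mod 10)] several values work for F in column 2 (F + L ≡ X (mod 10), carry-in 1); try F=0 ⇒ F=0.
Step 5. [col 2: F + L ≡ X (mod 10)] column 2 reads F+L+carry(1)=X with F=0, L=2; with digits 0,1,2,9 already taken and all letters distinct, the only value for X is 3 ⇒ X=3.
Step 6. [col 3: V + R ≡ W (mod 10)] no forcing yet in column 3 (carry-in 0); V=4 is free and consistent — try it ⇒ V=4.
Step 7. [col 3: V + R ≡ W (mod 10)] column 3: given V=4, W=9, carry-in 0, and digits 0,1,2,3,4,9 already taken and all letters distinct, V+R≡W (mod 10) forces R=5, so R=5.
Step 8. [col 4: O + X ≡ W (mod 10)] in column 4 we have O+X≡W with carry-in 0; given X=3, W=9 and digits 0,1,2,3,4,5,9 already taken and all letters distinct, that pins O to 6. So O=6.

Answer: E=1, F=0, L=2, O=6, R=5, V=4, W=9, X=3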